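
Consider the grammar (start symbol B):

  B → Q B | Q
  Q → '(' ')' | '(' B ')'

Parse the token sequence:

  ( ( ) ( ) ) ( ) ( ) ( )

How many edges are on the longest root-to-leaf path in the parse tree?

5

[B [Q ( [B [Q ( )] [B [Q ( )]]] )] [B [Q ( )] [B [Q ( )] [B [Q ( )]]]]]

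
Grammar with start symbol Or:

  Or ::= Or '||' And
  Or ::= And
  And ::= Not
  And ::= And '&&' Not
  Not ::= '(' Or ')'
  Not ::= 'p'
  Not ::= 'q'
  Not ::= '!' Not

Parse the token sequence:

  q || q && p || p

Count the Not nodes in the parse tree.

4

[Or [Or [Or [And [Not q]]] || [And [And [Not q]] && [Not p]]] || [And [Not p]]]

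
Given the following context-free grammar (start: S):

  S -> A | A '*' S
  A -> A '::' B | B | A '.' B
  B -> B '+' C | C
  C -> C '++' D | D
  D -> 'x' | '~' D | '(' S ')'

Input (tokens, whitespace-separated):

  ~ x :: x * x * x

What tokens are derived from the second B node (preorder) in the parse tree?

x

[S [A [A [B [C [D ~ [D x]]]]] :: [B [C [D x]]]] * [S [A [B [C [D x]]]] * [S [A [B [C [D x]]]]]]]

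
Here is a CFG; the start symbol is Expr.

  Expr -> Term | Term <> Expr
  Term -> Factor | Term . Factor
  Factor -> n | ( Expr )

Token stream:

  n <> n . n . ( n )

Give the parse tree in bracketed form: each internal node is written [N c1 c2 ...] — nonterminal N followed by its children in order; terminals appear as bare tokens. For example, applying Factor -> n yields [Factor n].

[Expr [Term [Factor n]] <> [Expr [Term [Term [Term [Factor n]] . [Factor n]] . [Factor ( [Expr [Term [Factor n]]] )]]]]

Expr
Term <> Expr
Factor <> Expr
n <> Expr
n <> Term
n <> Term . Factor
n <> Term . Factor . Factor
n <> Factor . Factor . Factor
n <> n . Factor . Factor
n <> n . n . Factor
n <> n . n . ( Expr )
n <> n . n . ( Term )
n <> n . n . ( Factor )
n <> n . n . ( n )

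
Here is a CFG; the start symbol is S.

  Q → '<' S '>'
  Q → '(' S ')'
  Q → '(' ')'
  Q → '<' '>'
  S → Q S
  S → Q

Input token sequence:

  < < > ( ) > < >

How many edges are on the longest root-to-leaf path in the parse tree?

5

[S [Q < [S [Q < >] [S [Q ( )]]] >] [S [Q < >]]]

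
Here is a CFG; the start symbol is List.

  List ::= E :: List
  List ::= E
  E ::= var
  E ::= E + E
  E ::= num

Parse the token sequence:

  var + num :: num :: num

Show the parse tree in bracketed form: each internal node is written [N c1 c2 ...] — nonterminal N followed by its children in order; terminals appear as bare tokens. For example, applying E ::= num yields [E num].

List
E :: List
E + E :: List
var + E :: List
var + num :: List
var + num :: E :: List
var + num :: num :: List
var + num :: num :: E
var + num :: num :: num

[List [E [E var] + [E num]] :: [List [E num] :: [List [E num]]]]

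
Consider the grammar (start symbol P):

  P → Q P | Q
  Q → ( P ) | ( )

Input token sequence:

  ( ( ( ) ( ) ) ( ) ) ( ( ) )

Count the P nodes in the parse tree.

[P [Q ( [P [Q ( [P [Q ( )] [P [Q ( )]]] )] [P [Q ( )]]] )] [P [Q ( [P [Q ( )]] )]]]

7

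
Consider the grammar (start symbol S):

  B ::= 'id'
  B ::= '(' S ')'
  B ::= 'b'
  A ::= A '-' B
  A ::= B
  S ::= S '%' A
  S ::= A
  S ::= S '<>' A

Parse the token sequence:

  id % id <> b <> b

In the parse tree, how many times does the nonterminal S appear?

[S [S [S [S [A [B id]]] % [A [B id]]] <> [A [B b]]] <> [A [B b]]]

4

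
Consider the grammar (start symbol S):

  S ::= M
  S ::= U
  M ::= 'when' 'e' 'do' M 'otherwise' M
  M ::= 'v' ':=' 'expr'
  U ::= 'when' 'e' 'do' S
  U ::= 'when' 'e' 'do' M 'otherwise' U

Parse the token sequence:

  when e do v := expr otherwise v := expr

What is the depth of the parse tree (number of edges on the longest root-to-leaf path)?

[S [M when e do [M v := expr] otherwise [M v := expr]]]

3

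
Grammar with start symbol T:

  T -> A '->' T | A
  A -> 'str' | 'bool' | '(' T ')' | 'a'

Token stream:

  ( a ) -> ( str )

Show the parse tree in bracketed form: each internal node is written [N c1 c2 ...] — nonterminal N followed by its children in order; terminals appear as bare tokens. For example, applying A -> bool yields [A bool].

T
A -> T
( T ) -> T
( A ) -> T
( a ) -> T
( a ) -> A
( a ) -> ( T )
( a ) -> ( A )
( a ) -> ( str )

[T [A ( [T [A a]] )] -> [T [A ( [T [A str]] )]]]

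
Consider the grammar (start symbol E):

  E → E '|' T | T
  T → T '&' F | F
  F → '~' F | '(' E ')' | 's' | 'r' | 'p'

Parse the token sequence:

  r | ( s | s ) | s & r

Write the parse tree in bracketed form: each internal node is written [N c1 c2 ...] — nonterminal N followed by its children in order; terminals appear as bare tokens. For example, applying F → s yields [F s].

[E [E [E [T [F r]]] | [T [F ( [E [E [T [F s]]] | [T [F s]]] )]]] | [T [T [F s]] & [F r]]]

E
E | T
E | T | T
T | T | T
F | T | T
r | T | T
r | F | T
r | ( E ) | T
r | ( E | T ) | T
r | ( T | T ) | T
r | ( F | T ) | T
r | ( s | T ) | T
r | ( s | F ) | T
r | ( s | s ) | T
r | ( s | s ) | T & F
r | ( s | s ) | F & F
r | ( s | s ) | s & F
r | ( s | s ) | s & r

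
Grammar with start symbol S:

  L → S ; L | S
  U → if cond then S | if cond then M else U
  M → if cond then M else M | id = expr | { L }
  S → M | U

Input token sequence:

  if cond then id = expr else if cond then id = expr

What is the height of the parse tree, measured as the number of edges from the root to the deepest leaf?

[S [U if cond then [M id = expr] else [U if cond then [S [M id = expr]]]]]

5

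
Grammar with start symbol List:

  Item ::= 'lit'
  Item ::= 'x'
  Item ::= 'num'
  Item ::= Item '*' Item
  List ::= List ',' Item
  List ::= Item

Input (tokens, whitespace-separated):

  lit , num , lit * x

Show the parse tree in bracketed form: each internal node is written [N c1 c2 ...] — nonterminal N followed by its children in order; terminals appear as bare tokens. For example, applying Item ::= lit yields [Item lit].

[List [List [List [Item lit]] , [Item num]] , [Item [Item lit] * [Item x]]]

List
List , Item
List , Item , Item
Item , Item , Item
lit , Item , Item
lit , num , Item
lit , num , Item * Item
lit , num , lit * Item
lit , num , lit * x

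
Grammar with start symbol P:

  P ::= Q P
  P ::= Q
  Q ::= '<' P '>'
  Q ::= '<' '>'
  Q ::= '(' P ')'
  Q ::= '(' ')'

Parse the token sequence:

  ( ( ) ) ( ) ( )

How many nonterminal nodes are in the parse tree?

[P [Q ( [P [Q ( )]] )] [P [Q ( )] [P [Q ( )]]]]

8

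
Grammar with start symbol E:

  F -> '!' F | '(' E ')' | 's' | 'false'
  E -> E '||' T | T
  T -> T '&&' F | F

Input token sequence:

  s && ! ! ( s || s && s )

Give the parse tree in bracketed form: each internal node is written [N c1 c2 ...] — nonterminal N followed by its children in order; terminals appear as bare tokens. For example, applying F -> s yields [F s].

[E [T [T [F s]] && [F ! [F ! [F ( [E [E [T [F s]]] || [T [T [F s]] && [F s]]] )]]]]]

E
T
T && F
F && F
s && F
s && ! F
s && ! ! F
s && ! ! ( E )
s && ! ! ( E || T )
s && ! ! ( T || T )
s && ! ! ( F || T )
s && ! ! ( s || T )
s && ! ! ( s || T && F )
s && ! ! ( s || F && F )
s && ! ! ( s || s && F )
s && ! ! ( s || s && s )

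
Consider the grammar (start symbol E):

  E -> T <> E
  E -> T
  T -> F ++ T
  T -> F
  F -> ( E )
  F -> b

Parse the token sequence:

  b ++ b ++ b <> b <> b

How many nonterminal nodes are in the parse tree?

[E [T [F b] ++ [T [F b] ++ [T [F b]]]] <> [E [T [F b]] <> [E [T [F b]]]]]

13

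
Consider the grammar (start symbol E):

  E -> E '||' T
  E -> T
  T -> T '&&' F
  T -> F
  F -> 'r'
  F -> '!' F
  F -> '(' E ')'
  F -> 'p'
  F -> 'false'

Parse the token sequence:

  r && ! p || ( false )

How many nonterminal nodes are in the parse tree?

12

[E [E [T [T [F r]] && [F ! [F p]]]] || [T [F ( [E [T [F false]]] )]]]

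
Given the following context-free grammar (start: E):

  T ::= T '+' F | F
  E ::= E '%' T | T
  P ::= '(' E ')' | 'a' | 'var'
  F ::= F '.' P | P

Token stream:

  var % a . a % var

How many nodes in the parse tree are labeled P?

[E [E [E [T [F [P var]]]] % [T [F [F [P a]] . [P a]]]] % [T [F [P var]]]]

4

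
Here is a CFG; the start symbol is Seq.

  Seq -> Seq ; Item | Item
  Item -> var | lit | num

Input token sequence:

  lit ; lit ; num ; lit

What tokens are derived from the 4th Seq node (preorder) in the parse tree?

[Seq [Seq [Seq [Seq [Item lit]] ; [Item lit]] ; [Item num]] ; [Item lit]]

lit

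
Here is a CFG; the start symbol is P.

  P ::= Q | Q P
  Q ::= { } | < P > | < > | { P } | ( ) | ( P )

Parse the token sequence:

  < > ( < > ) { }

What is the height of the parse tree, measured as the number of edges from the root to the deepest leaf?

[P [Q < >] [P [Q ( [P [Q < >]] )] [P [Q { }]]]]

5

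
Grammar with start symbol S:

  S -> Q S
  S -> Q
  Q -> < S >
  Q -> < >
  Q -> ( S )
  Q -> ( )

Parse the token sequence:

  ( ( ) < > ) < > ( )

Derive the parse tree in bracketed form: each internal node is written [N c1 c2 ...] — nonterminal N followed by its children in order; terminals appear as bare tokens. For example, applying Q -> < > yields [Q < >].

S
Q S
( S ) S
( Q S ) S
( ( ) S ) S
( ( ) Q ) S
( ( ) < > ) S
( ( ) < > ) Q S
( ( ) < > ) < > S
( ( ) < > ) < > Q
( ( ) < > ) < > ( )

[S [Q ( [S [Q ( )] [S [Q < >]]] )] [S [Q < >] [S [Q ( )]]]]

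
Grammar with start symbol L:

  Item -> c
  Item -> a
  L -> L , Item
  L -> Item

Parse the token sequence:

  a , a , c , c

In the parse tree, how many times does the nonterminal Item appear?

4

[L [L [L [L [Item a]] , [Item a]] , [Item c]] , [Item c]]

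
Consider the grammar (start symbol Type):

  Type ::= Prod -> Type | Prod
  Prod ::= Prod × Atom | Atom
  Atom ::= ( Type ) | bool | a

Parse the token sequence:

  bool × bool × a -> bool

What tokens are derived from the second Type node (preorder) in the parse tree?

[Type [Prod [Prod [Prod [Atom bool]] × [Atom bool]] × [Atom a]] -> [Type [Prod [Atom bool]]]]

bool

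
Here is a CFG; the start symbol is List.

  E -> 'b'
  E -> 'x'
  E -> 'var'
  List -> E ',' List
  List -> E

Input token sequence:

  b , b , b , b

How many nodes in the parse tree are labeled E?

4

[List [E b] , [List [E b] , [List [E b] , [List [E b]]]]]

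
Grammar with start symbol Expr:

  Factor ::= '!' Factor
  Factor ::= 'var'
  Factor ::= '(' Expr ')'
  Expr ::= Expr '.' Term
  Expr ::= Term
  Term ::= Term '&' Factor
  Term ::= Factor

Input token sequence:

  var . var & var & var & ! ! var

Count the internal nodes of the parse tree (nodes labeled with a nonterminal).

[Expr [Expr [Term [Factor var]]] . [Term [Term [Term [Term [Factor var]] & [Factor var]] & [Factor var]] & [Factor ! [Factor ! [Factor var]]]]]

14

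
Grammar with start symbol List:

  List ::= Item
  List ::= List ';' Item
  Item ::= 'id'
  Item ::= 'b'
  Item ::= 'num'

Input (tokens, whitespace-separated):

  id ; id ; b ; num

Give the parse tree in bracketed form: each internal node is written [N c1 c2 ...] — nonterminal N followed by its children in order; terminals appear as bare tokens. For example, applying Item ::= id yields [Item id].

List
List ; Item
List ; Item ; Item
List ; Item ; Item ; Item
Item ; Item ; Item ; Item
id ; Item ; Item ; Item
id ; id ; Item ; Item
id ; id ; b ; Item
id ; id ; b ; num

[List [List [List [List [Item id]] ; [Item id]] ; [Item b]] ; [Item num]]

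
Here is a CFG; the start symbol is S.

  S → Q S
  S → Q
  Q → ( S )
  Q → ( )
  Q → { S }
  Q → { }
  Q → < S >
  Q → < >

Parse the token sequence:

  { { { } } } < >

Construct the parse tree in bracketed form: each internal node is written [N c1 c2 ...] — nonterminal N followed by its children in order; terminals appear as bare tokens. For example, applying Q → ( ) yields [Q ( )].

S
Q S
{ S } S
{ Q } S
{ { S } } S
{ { Q } } S
{ { { } } } S
{ { { } } } Q
{ { { } } } < >

[S [Q { [S [Q { [S [Q { }]] }]] }] [S [Q < >]]]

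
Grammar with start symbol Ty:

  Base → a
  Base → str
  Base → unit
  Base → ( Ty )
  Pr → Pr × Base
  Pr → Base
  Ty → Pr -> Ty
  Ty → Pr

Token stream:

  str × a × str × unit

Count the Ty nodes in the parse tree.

1

[Ty [Pr [Pr [Pr [Pr [Base str]] × [Base a]] × [Base str]] × [Base unit]]]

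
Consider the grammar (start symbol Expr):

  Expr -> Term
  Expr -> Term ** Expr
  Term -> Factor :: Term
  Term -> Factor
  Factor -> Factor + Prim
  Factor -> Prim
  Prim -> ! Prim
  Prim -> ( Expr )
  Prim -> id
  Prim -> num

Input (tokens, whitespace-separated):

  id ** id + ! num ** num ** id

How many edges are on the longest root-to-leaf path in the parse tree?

7

[Expr [Term [Factor [Prim id]]] ** [Expr [Term [Factor [Factor [Prim id]] + [Prim ! [Prim num]]]] ** [Expr [Term [Factor [Prim num]]] ** [Expr [Term [Factor [Prim id]]]]]]]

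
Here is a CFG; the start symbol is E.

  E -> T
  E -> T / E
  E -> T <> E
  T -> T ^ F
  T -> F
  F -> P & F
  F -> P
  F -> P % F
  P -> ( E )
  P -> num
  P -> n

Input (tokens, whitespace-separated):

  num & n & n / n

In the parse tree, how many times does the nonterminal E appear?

2

[E [T [F [P num] & [F [P n] & [F [P n]]]]] / [E [T [F [P n]]]]]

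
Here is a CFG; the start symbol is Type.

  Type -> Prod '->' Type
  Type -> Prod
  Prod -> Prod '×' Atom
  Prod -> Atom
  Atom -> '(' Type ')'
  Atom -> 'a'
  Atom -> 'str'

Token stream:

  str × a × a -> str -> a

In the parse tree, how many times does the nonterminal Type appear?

[Type [Prod [Prod [Prod [Atom str]] × [Atom a]] × [Atom a]] -> [Type [Prod [Atom str]] -> [Type [Prod [Atom a]]]]]

3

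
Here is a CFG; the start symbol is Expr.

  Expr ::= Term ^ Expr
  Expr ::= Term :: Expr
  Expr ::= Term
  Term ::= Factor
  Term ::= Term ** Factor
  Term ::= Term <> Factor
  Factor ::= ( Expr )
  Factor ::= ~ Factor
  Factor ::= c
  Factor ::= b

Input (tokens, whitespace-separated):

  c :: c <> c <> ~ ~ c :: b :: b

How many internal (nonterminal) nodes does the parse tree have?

[Expr [Term [Factor c]] :: [Expr [Term [Term [Term [Factor c]] <> [Factor c]] <> [Factor ~ [Factor ~ [Factor c]]]] :: [Expr [Term [Factor b]] :: [Expr [Term [Factor b]]]]]]

18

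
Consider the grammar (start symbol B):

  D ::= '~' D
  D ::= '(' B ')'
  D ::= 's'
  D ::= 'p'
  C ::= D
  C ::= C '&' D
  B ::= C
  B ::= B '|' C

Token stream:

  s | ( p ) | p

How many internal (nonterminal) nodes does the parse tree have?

[B [B [B [C [D s]]] | [C [D ( [B [C [D p]]] )]]] | [C [D p]]]

12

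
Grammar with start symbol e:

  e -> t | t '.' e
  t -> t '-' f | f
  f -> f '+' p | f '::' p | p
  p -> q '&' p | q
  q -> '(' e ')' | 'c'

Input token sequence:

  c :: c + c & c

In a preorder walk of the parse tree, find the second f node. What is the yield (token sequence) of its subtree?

[e [t [f [f [f [p [q c]]] :: [p [q c]]] + [p [q c] & [p [q c]]]]]]

c :: c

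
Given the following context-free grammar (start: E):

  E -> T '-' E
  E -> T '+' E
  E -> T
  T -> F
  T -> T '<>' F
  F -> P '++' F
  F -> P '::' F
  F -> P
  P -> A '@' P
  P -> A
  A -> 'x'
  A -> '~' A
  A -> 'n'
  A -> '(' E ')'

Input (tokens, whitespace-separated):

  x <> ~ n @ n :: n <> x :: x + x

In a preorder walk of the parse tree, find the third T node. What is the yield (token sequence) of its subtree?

x

[E [T [T [T [F [P [A x]]]] <> [F [P [A ~ [A n]] @ [P [A n]]] :: [F [P [A n]]]]] <> [F [P [A x]] :: [F [P [A x]]]]] + [E [T [F [P [A x]]]]]]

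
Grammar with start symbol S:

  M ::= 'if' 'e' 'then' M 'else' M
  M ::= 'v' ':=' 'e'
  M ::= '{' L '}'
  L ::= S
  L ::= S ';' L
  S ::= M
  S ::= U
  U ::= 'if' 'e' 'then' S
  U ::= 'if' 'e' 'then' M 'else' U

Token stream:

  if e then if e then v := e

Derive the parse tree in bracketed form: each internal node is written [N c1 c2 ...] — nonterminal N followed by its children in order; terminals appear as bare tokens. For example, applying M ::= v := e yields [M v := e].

S
U
if e then S
if e then U
if e then if e then S
if e then if e then M
if e then if e then v := e

[S [U if e then [S [U if e then [S [M v := e]]]]]]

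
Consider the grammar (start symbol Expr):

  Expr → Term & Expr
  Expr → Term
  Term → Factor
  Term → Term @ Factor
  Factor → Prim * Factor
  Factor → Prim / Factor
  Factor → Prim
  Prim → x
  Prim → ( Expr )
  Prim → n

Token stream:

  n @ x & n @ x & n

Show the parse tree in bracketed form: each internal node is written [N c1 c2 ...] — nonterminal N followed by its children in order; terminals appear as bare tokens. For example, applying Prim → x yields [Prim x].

[Expr [Term [Term [Factor [Prim n]]] @ [Factor [Prim x]]] & [Expr [Term [Term [Factor [Prim n]]] @ [Factor [Prim x]]] & [Expr [Term [Factor [Prim n]]]]]]

Expr
Term & Expr
Term @ Factor & Expr
Factor @ Factor & Expr
Prim @ Factor & Expr
n @ Factor & Expr
n @ Prim & Expr
n @ x & Expr
n @ x & Term & Expr
n @ x & Term @ Factor & Expr
n @ x & Factor @ Factor & Expr
n @ x & Prim @ Factor & Expr
n @ x & n @ Factor & Expr
n @ x & n @ Prim & Expr
n @ x & n @ x & Expr
n @ x & n @ x & Term
n @ x & n @ x & Factor
n @ x & n @ x & Prim
n @ x & n @ x & n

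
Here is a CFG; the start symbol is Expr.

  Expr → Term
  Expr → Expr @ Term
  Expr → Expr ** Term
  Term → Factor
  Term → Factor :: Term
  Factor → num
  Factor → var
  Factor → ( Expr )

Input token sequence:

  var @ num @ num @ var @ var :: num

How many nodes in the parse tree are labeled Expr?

5

[Expr [Expr [Expr [Expr [Expr [Term [Factor var]]] @ [Term [Factor num]]] @ [Term [Factor num]]] @ [Term [Factor var]]] @ [Term [Factor var] :: [Term [Factor num]]]]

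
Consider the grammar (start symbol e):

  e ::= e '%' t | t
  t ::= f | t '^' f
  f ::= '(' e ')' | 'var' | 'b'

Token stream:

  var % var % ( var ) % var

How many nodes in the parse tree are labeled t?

[e [e [e [e [t [f var]]] % [t [f var]]] % [t [f ( [e [t [f var]]] )]]] % [t [f var]]]

5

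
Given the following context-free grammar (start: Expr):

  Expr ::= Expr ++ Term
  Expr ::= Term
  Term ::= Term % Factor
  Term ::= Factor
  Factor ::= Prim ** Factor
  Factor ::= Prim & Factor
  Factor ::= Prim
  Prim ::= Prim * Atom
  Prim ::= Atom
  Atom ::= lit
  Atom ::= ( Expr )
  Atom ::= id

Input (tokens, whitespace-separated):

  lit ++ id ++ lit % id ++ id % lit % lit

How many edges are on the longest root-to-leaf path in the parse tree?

8

[Expr [Expr [Expr [Expr [Term [Factor [Prim [Atom lit]]]]] ++ [Term [Factor [Prim [Atom id]]]]] ++ [Term [Term [Factor [Prim [Atom lit]]]] % [Factor [Prim [Atom id]]]]] ++ [Term [Term [Term [Factor [Prim [Atom id]]]] % [Factor [Prim [Atom lit]]]] % [Factor [Prim [Atom lit]]]]]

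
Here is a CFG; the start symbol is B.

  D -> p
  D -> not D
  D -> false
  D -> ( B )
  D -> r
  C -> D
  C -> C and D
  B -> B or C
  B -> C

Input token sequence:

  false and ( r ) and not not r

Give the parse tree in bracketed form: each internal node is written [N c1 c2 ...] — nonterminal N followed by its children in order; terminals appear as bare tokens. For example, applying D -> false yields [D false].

B
C
C and D
C and D and D
D and D and D
false and D and D
false and ( B ) and D
false and ( C ) and D
false and ( D ) and D
false and ( r ) and D
false and ( r ) and not D
false and ( r ) and not not D
false and ( r ) and not not r

[B [C [C [C [D false]] and [D ( [B [C [D r]]] )]] and [D not [D not [D r]]]]]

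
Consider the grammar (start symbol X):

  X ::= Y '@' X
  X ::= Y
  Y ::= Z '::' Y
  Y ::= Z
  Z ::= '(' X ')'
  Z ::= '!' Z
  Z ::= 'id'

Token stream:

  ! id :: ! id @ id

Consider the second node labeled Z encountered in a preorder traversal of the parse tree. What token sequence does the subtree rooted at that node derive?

id

[X [Y [Z ! [Z id]] :: [Y [Z ! [Z id]]]] @ [X [Y [Z id]]]]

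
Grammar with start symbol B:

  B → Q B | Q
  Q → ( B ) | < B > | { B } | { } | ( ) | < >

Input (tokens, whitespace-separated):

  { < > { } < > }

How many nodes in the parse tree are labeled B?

4

[B [Q { [B [Q < >] [B [Q { }] [B [Q < >]]]] }]]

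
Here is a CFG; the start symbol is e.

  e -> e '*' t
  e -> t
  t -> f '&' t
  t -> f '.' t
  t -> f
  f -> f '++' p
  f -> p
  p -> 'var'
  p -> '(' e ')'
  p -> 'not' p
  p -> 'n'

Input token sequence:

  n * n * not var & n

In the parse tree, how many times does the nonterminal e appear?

3

[e [e [e [t [f [p n]]]] * [t [f [p n]]]] * [t [f [p not [p var]]] & [t [f [p n]]]]]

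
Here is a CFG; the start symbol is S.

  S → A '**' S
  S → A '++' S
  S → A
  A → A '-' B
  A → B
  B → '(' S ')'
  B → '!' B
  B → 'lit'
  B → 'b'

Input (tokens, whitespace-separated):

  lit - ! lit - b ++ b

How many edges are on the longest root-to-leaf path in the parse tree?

[S [A [A [A [B lit]] - [B ! [B lit]]] - [B b]] ++ [S [A [B b]]]]

5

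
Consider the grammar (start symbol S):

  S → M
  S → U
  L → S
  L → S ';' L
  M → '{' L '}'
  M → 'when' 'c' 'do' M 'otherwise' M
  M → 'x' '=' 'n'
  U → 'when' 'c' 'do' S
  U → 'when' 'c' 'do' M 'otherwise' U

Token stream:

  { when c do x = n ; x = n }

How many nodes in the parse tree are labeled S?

[S [M { [L [S [U when c do [S [M x = n]]]] ; [L [S [M x = n]]]] }]]

4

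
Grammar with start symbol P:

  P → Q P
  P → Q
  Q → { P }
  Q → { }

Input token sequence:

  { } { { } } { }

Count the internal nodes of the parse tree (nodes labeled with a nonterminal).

8

[P [Q { }] [P [Q { [P [Q { }]] }] [P [Q { }]]]]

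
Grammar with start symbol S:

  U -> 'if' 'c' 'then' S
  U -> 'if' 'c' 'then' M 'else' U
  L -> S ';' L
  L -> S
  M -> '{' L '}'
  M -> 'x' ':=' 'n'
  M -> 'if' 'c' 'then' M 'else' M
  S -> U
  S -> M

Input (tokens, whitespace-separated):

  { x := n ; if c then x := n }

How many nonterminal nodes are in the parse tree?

[S [M { [L [S [M x := n]] ; [L [S [U if c then [S [M x := n]]]]]] }]]

10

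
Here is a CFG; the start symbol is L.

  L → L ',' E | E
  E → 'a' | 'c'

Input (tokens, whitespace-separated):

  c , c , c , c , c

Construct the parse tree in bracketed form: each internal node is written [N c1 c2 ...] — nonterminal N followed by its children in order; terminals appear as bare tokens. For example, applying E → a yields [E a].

[L [L [L [L [L [E c]] , [E c]] , [E c]] , [E c]] , [E c]]

L
L , E
L , E , E
L , E , E , E
L , E , E , E , E
E , E , E , E , E
c , E , E , E , E
c , c , E , E , E
c , c , c , E , E
c , c , c , c , E
c , c , c , c , c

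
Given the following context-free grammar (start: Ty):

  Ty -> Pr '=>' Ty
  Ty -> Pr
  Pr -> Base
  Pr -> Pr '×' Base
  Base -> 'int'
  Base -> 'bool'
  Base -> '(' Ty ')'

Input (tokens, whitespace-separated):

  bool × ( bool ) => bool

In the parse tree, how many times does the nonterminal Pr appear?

[Ty [Pr [Pr [Base bool]] × [Base ( [Ty [Pr [Base bool]]] )]] => [Ty [Pr [Base bool]]]]

4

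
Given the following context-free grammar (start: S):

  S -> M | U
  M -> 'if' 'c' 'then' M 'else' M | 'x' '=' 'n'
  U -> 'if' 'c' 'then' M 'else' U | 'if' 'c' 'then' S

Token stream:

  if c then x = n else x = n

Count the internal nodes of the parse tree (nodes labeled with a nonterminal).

[S [M if c then [M x = n] else [M x = n]]]

4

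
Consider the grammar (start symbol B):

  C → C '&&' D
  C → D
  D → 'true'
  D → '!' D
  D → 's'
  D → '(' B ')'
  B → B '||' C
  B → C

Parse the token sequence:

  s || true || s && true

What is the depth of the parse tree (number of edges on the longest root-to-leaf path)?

[B [B [B [C [D s]]] || [C [D true]]] || [C [C [D s]] && [D true]]]

5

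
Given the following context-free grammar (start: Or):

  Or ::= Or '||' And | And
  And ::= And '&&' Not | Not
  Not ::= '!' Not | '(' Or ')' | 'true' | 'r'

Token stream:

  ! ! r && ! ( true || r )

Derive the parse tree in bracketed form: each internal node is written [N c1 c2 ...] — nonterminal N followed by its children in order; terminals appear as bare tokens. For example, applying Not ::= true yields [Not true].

Or
And
And && Not
Not && Not
! Not && Not
! ! Not && Not
! ! r && Not
! ! r && ! Not
! ! r && ! ( Or )
! ! r && ! ( Or || And )
! ! r && ! ( And || And )
! ! r && ! ( Not || And )
! ! r && ! ( true || And )
! ! r && ! ( true || Not )
! ! r && ! ( true || r )

[Or [And [And [Not ! [Not ! [Not r]]]] && [Not ! [Not ( [Or [Or [And [Not true]]] || [And [Not r]]] )]]]]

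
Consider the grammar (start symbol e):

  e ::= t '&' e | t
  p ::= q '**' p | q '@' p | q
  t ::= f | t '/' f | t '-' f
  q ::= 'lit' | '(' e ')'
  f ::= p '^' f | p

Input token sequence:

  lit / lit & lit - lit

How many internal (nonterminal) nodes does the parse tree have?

18

[e [t [t [f [p [q lit]]]] / [f [p [q lit]]]] & [e [t [t [f [p [q lit]]]] - [f [p [q lit]]]]]]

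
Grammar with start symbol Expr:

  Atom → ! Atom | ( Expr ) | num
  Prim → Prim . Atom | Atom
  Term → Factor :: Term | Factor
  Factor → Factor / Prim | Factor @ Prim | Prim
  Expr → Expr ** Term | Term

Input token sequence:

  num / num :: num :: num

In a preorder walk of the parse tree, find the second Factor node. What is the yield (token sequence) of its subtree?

num

[Expr [Term [Factor [Factor [Prim [Atom num]]] / [Prim [Atom num]]] :: [Term [Factor [Prim [Atom num]]] :: [Term [Factor [Prim [Atom num]]]]]]]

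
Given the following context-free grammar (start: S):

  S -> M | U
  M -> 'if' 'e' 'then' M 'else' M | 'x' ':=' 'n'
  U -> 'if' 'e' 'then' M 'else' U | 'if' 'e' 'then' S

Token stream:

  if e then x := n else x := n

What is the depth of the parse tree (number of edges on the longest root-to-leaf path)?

3

[S [M if e then [M x := n] else [M x := n]]]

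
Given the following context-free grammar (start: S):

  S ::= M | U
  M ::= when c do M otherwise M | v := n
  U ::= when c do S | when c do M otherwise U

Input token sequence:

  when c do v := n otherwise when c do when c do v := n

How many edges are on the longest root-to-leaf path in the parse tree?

[S [U when c do [M v := n] otherwise [U when c do [S [U when c do [S [M v := n]]]]]]]

7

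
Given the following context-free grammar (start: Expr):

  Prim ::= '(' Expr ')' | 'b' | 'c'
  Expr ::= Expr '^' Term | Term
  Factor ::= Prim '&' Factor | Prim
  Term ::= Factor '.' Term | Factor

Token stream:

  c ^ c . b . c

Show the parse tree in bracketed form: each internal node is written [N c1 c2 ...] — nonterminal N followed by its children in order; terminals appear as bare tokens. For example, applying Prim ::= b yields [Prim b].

Expr
Expr ^ Term
Term ^ Term
Factor ^ Term
Prim ^ Term
c ^ Term
c ^ Factor . Term
c ^ Prim . Term
c ^ c . Term
c ^ c . Factor . Term
c ^ c . Prim . Term
c ^ c . b . Term
c ^ c . b . Factor
c ^ c . b . Prim
c ^ c . b . c

[Expr [Expr [Term [Factor [Prim c]]]] ^ [Term [Factor [Prim c]] . [Term [Factor [Prim b]] . [Term [Factor [Prim c]]]]]]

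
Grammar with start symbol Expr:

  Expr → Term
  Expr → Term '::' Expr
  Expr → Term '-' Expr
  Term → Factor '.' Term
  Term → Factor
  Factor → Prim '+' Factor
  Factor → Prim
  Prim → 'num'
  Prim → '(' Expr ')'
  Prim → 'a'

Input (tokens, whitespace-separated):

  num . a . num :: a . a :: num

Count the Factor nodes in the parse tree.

[Expr [Term [Factor [Prim num]] . [Term [Factor [Prim a]] . [Term [Factor [Prim num]]]]] :: [Expr [Term [Factor [Prim a]] . [Term [Factor [Prim a]]]] :: [Expr [Term [Factor [Prim num]]]]]]

6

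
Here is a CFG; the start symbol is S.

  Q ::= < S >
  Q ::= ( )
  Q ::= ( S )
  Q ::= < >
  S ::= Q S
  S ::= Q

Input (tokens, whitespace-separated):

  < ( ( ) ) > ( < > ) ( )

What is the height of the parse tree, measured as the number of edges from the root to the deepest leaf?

[S [Q < [S [Q ( [S [Q ( )]] )]] >] [S [Q ( [S [Q < >]] )] [S [Q ( )]]]]

6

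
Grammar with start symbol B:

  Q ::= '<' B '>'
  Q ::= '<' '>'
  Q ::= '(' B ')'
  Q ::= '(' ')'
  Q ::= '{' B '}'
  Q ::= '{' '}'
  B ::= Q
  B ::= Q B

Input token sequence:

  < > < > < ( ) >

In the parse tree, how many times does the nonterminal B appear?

[B [Q < >] [B [Q < >] [B [Q < [B [Q ( )]] >]]]]

4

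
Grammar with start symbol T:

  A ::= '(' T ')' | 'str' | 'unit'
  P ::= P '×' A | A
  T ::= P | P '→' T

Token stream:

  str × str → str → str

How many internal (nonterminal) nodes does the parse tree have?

[T [P [P [A str]] × [A str]] → [T [P [A str]] → [T [P [A str]]]]]

11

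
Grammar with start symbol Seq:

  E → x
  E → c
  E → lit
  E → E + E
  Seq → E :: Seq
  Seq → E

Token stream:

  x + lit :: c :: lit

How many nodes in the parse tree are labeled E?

5

[Seq [E [E x] + [E lit]] :: [Seq [E c] :: [Seq [E lit]]]]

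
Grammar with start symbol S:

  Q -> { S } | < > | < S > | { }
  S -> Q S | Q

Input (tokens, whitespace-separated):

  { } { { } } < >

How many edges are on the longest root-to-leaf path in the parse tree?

5

[S [Q { }] [S [Q { [S [Q { }]] }] [S [Q < >]]]]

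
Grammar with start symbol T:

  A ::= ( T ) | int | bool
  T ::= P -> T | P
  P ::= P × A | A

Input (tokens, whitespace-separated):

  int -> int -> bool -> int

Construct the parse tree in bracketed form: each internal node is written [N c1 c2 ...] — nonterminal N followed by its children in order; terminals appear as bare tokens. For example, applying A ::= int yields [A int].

T
P -> T
A -> T
int -> T
int -> P -> T
int -> A -> T
int -> int -> T
int -> int -> P -> T
int -> int -> A -> T
int -> int -> bool -> T
int -> int -> bool -> P
int -> int -> bool -> A
int -> int -> bool -> int

[T [P [A int]] -> [T [P [A int]] -> [T [P [A bool]] -> [T [P [A int]]]]]]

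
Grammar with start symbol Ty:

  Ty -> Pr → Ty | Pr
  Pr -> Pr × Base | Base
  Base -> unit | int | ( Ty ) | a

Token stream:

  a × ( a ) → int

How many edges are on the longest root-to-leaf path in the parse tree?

[Ty [Pr [Pr [Base a]] × [Base ( [Ty [Pr [Base a]]] )]] → [Ty [Pr [Base int]]]]

6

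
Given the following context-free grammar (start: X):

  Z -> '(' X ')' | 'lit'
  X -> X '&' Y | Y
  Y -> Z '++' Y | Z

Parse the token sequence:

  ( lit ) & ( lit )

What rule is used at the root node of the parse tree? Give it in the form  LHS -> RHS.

[X [X [Y [Z ( [X [Y [Z lit]]] )]]] & [Y [Z ( [X [Y [Z lit]]] )]]]

X -> X '&' Y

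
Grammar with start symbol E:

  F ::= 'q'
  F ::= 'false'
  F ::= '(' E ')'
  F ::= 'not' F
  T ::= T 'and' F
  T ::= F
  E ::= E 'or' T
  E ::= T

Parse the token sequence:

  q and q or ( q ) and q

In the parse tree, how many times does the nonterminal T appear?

5

[E [E [T [T [F q]] and [F q]]] or [T [T [F ( [E [T [F q]]] )]] and [F q]]]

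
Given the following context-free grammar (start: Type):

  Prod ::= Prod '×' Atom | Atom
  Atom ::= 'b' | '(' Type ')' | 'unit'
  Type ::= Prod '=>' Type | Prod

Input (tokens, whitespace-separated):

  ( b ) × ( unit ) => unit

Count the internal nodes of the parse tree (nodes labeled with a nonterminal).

14

[Type [Prod [Prod [Atom ( [Type [Prod [Atom b]]] )]] × [Atom ( [Type [Prod [Atom unit]]] )]] => [Type [Prod [Atom unit]]]]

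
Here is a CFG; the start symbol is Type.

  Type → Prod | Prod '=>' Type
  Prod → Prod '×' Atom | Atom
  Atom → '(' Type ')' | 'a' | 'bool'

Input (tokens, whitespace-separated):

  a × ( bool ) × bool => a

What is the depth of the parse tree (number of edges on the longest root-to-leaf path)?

[Type [Prod [Prod [Prod [Atom a]] × [Atom ( [Type [Prod [Atom bool]]] )]] × [Atom bool]] => [Type [Prod [Atom a]]]]

7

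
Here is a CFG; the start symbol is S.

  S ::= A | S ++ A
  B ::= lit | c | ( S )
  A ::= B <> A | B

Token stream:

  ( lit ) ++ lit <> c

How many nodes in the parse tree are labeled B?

4

[S [S [A [B ( [S [A [B lit]]] )]]] ++ [A [B lit] <> [A [B c]]]]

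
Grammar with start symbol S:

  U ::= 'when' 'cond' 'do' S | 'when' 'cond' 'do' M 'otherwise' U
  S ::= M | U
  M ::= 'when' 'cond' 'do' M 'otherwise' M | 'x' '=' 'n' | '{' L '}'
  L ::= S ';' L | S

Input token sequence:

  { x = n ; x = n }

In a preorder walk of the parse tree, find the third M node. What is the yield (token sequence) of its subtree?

x = n

[S [M { [L [S [M x = n]] ; [L [S [M x = n]]]] }]]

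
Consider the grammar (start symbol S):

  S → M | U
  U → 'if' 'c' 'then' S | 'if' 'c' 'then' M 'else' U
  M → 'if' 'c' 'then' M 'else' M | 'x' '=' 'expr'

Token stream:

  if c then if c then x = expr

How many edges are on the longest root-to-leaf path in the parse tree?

6

[S [U if c then [S [U if c then [S [M x = expr]]]]]]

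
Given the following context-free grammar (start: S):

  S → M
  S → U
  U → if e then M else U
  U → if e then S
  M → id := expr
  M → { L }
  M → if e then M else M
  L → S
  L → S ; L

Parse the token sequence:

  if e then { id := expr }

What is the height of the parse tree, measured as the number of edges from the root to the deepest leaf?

7

[S [U if e then [S [M { [L [S [M id := expr]]] }]]]]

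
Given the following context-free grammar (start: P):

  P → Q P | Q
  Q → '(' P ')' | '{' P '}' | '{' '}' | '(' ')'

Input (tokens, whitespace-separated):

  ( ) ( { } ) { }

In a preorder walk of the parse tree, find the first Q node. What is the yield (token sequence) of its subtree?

( )

[P [Q ( )] [P [Q ( [P [Q { }]] )] [P [Q { }]]]]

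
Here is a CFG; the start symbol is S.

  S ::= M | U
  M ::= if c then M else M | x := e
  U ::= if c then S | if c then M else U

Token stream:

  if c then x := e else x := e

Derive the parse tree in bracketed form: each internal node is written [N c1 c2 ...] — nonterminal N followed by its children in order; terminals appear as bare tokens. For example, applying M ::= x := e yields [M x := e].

[S [M if c then [M x := e] else [M x := e]]]

S
M
if c then M else M
if c then x := e else M
if c then x := e else x := e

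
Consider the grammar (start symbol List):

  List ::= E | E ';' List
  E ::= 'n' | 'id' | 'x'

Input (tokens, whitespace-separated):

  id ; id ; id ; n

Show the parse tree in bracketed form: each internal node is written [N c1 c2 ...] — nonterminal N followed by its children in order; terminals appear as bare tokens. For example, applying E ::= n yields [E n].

[List [E id] ; [List [E id] ; [List [E id] ; [List [E n]]]]]

List
E ; List
id ; List
id ; E ; List
id ; id ; List
id ; id ; E ; List
id ; id ; id ; List
id ; id ; id ; E
id ; id ; id ; n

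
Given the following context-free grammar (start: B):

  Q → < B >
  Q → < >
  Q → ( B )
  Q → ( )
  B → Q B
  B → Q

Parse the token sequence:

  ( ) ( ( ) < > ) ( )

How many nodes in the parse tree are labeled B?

[B [Q ( )] [B [Q ( [B [Q ( )] [B [Q < >]]] )] [B [Q ( )]]]]

5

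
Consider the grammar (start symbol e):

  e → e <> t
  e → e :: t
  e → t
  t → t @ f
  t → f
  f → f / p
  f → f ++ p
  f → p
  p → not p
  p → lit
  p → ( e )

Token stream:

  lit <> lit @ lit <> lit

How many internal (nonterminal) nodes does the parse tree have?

[e [e [e [t [f [p lit]]]] <> [t [t [f [p lit]]] @ [f [p lit]]]] <> [t [f [p lit]]]]

15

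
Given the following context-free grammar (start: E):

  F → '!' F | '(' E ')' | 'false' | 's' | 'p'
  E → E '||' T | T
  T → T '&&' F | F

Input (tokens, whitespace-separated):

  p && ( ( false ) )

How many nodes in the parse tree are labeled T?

4

[E [T [T [F p]] && [F ( [E [T [F ( [E [T [F false]]] )]]] )]]]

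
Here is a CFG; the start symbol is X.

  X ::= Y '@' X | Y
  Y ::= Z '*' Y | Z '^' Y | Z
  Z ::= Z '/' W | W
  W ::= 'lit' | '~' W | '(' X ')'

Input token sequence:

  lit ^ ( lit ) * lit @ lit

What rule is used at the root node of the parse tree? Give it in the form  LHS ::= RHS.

[X [Y [Z [W lit]] ^ [Y [Z [W ( [X [Y [Z [W lit]]]] )]] * [Y [Z [W lit]]]]] @ [X [Y [Z [W lit]]]]]

X ::= Y '@' X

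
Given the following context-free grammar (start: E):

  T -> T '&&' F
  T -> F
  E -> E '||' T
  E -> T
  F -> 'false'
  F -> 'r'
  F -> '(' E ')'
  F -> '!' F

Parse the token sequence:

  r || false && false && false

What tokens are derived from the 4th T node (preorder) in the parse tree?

[E [E [T [F r]]] || [T [T [T [F false]] && [F false]] && [F false]]]

false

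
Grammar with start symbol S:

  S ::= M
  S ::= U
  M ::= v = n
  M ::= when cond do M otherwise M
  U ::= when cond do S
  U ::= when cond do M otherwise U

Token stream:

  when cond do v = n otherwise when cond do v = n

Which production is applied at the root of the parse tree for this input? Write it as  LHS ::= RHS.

S ::= U

[S [U when cond do [M v = n] otherwise [U when cond do [S [M v = n]]]]]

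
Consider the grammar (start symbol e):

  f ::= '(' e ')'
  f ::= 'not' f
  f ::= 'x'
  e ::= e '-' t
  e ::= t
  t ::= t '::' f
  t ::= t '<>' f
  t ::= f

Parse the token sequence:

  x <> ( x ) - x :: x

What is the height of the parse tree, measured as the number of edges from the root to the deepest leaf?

[e [e [t [t [f x]] <> [f ( [e [t [f x]]] )]]] - [t [t [f x]] :: [f x]]]

7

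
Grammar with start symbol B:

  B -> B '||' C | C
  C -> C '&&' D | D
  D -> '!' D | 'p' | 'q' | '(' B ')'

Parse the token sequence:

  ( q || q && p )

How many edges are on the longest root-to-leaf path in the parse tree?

[B [C [D ( [B [B [C [D q]]] || [C [C [D q]] && [D p]]] )]]]

7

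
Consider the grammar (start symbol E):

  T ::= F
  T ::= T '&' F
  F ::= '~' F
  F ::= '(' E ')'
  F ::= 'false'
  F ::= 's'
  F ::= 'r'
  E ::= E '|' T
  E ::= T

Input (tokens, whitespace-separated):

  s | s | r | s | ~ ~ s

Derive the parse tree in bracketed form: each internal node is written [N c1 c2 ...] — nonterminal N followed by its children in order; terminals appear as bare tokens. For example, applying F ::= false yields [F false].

E
E | T
E | T | T
E | T | T | T
E | T | T | T | T
T | T | T | T | T
F | T | T | T | T
s | T | T | T | T
s | F | T | T | T
s | s | T | T | T
s | s | F | T | T
s | s | r | T | T
s | s | r | F | T
s | s | r | s | T
s | s | r | s | F
s | s | r | s | ~ F
s | s | r | s | ~ ~ F
s | s | r | s | ~ ~ s

[E [E [E [E [E [T [F s]]] | [T [F s]]] | [T [F r]]] | [T [F s]]] | [T [F ~ [F ~ [F s]]]]]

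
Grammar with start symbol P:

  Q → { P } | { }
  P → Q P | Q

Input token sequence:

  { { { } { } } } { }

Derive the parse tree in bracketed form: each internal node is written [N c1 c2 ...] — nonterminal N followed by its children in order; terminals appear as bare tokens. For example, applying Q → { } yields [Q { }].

[P [Q { [P [Q { [P [Q { }] [P [Q { }]]] }]] }] [P [Q { }]]]

P
Q P
{ P } P
{ Q } P
{ { P } } P
{ { Q P } } P
{ { { } P } } P
{ { { } Q } } P
{ { { } { } } } P
{ { { } { } } } Q
{ { { } { } } } { }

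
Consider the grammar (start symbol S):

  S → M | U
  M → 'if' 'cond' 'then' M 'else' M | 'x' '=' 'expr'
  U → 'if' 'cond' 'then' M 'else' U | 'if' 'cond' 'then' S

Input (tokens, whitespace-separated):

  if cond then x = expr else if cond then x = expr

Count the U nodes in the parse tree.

[S [U if cond then [M x = expr] else [U if cond then [S [M x = expr]]]]]

2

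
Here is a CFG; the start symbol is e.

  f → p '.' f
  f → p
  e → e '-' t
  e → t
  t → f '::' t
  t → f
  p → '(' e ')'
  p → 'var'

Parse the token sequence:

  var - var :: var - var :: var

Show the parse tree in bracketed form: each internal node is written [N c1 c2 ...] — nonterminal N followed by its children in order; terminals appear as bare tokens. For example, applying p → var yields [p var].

[e [e [e [t [f [p var]]]] - [t [f [p var]] :: [t [f [p var]]]]] - [t [f [p var]] :: [t [f [p var]]]]]

e
e - t
e - t - t
t - t - t
f - t - t
p - t - t
var - t - t
var - f :: t - t
var - p :: t - t
var - var :: t - t
var - var :: f - t
var - var :: p - t
var - var :: var - t
var - var :: var - f :: t
var - var :: var - p :: t
var - var :: var - var :: t
var - var :: var - var :: f
var - var :: var - var :: p
var - var :: var - var :: var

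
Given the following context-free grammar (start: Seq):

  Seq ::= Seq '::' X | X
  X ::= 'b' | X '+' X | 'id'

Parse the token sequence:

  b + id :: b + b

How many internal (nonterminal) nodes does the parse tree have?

8

[Seq [Seq [X [X b] + [X id]]] :: [X [X b] + [X b]]]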